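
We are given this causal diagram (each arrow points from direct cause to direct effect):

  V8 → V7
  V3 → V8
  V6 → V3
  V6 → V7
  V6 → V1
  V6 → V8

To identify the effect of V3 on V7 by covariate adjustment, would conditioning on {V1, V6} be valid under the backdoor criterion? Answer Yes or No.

Yes

Backdoor paths from V3 to V7 (paths whose first edge points into V3):
  P1: V3 <- V6 -> V8 -> V7
  P2: V3 <- V6 -> V7
Condition 1 (no descendant of V3 in the set): holds — descendants of V3 are {V7, V8}; none are in {V1, V6}.
Condition 2 (every backdoor path blocked by {V1, V6}):
  P1: blocked at fork node V6 ∈ conditioning set.
  P2: blocked at fork node V6 ∈ conditioning set.
{V1, V6} satisfies the backdoor criterion.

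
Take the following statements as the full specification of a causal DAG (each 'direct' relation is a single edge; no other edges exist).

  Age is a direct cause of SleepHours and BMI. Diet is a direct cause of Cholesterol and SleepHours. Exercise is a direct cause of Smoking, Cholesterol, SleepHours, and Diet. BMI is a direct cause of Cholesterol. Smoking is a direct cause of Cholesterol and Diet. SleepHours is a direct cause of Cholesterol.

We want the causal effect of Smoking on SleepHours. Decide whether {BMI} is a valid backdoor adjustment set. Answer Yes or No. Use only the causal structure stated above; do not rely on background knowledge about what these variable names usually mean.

No

Backdoor paths from Smoking to SleepHours (paths whose first edge points into Smoking):
  P1: Smoking <- Exercise -> Diet -> SleepHours
  P2: Smoking <- Exercise -> Diet -> Cholesterol <- SleepHours
  P3: Smoking <- Exercise -> Diet -> Cholesterol <- BMI <- Age -> SleepHours
  P4: Smoking <- Exercise -> SleepHours
  P5: Smoking <- Exercise -> Cholesterol <- Diet -> SleepHours
  P6: Smoking <- Exercise -> Cholesterol <- SleepHours
  P7: Smoking <- Exercise -> Cholesterol <- BMI <- Age -> SleepHours
Condition 1 (no descendant of Smoking in the set): holds — descendants of Smoking are {Cholesterol, Diet, SleepHours}; none are in {BMI}.
Condition 2 (every backdoor path blocked by {BMI}):
  P1: open — no interior node is in the conditioning set.
  P2: blocked at collider Cholesterol (neither it nor any descendant is in the conditioning set).
  P3: blocked at collider Cholesterol (neither it nor any descendant is in the conditioning set).
  P4: open — no interior node is in the conditioning set.
  P5: blocked at collider Cholesterol (neither it nor any descendant is in the conditioning set).
  P6: blocked at collider Cholesterol (neither it nor any descendant is in the conditioning set).
  P7: blocked at collider Cholesterol (neither it nor any descendant is in the conditioning set).
{BMI} does not satisfy the backdoor criterion.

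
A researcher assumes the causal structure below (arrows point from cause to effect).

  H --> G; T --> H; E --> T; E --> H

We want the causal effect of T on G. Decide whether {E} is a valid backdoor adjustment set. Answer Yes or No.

Yes

Backdoor paths from T to G (paths whose first edge points into T):
  P1: T <- E -> H -> G
Condition 1 (no descendant of T in the set): holds — descendants of T are {G, H}; none are in {E}.
Condition 2 (every backdoor path blocked by {E}):
  P1: blocked at fork node E ∈ conditioning set.
{E} satisfies the backdoor criterion.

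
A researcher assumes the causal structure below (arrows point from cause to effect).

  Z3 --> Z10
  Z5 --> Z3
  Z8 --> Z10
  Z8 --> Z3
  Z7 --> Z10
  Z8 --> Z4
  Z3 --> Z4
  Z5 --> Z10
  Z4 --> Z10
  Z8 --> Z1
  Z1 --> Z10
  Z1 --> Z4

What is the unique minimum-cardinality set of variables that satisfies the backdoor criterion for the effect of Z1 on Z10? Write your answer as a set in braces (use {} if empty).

{Z8}

Variables eligible for adjustment (non-descendants of Z1, excluding Z1 and Z10): {Z3, Z5, Z7, Z8}.
Backdoor paths from Z1 to Z10:
  P1: Z1 <- Z8 -> Z3 <- Z5 -> Z10
  P2: Z1 <- Z8 -> Z3 -> Z4 -> Z10
  P3: Z1 <- Z8 -> Z3 -> Z10
  P4: Z1 <- Z8 -> Z4 <- Z3 <- Z5 -> Z10
  P5: Z1 <- Z8 -> Z4 <- Z3 -> Z10
  P6: Z1 <- Z8 -> Z4 -> Z10
  P7: Z1 <- Z8 -> Z10
The empty set is not sufficient: P2 (Z1 <- Z8 -> Z3 -> Z4 -> Z10) has no collider blocking it and no conditioned non-collider, so it is open.
Try {Z8}:
  P1: blocked at fork node Z8 ∈ conditioning set.
  P2: blocked at fork node Z8 ∈ conditioning set.
  P3: blocked at fork node Z8 ∈ conditioning set.
  P4: blocked at fork node Z8 ∈ conditioning set.
  P5: blocked at fork node Z8 ∈ conditioning set.
  P6: blocked at fork node Z8 ∈ conditioning set.
  P7: blocked at fork node Z8 ∈ conditioning set.
{Z8} contains no descendant of Z1 and blocks every backdoor path.
No other singleton works — e.g. {Z5} leaves P2 open — so {Z8} is the unique smallest valid adjustment set.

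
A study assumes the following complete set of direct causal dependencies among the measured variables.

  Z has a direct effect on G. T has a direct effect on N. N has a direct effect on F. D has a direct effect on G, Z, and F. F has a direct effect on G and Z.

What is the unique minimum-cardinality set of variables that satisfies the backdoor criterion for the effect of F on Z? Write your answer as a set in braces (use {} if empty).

{D}

Variables eligible for adjustment (non-descendants of F, excluding F and Z): {D, N, T}.
Backdoor paths from F to Z:
  P1: F <- D -> Z
  P2: F <- D -> G <- Z
The empty set is not sufficient: P1 (F <- D -> Z) has no collider blocking it and no conditioned non-collider, so it is open.
Try {D}:
  P1: blocked at fork node D ∈ conditioning set.
  P2: blocked at fork node D ∈ conditioning set.
{D} contains no descendant of F and blocks every backdoor path.
No other singleton works — e.g. {T} leaves P1 open — so {D} is the unique smallest valid adjustment set.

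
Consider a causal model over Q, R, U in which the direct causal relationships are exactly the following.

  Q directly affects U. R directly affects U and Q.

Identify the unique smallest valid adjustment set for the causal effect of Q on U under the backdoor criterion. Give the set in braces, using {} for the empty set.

{R}

Variables eligible for adjustment (non-descendants of Q, excluding Q and U): {R}.
Backdoor paths from Q to U:
  P1: Q <- R -> U
The empty set is not sufficient: P1 (Q <- R -> U) has no collider blocking it and no conditioned non-collider, so it is open.
Try {R}:
  P1: blocked at fork node R ∈ conditioning set.
{R} contains no descendant of Q and blocks every backdoor path.
{R} is the unique smallest valid adjustment set.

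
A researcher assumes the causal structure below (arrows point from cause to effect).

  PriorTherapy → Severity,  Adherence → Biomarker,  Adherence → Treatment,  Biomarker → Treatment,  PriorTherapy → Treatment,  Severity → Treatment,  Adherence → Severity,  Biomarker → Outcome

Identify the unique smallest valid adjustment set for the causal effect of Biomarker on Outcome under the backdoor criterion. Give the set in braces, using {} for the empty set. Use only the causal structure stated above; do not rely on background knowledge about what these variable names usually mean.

Variables eligible for adjustment (non-descendants of Biomarker, excluding Biomarker and Outcome): {Adherence, PriorTherapy, Severity}.
Backdoor paths from Biomarker to Outcome:
  (none)
With no backdoor paths the empty set already satisfies the criterion, and it is trivially minimal.

{}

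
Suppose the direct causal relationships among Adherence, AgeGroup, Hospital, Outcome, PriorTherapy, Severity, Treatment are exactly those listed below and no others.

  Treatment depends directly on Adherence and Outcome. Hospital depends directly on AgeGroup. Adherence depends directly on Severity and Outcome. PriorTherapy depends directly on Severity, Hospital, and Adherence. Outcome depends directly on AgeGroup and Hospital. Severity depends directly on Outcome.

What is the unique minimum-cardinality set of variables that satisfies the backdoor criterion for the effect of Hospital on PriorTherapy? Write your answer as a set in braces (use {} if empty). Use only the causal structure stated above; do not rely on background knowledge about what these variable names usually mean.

Variables eligible for adjustment (non-descendants of Hospital, excluding Hospital and PriorTherapy): {AgeGroup}.
Backdoor paths from Hospital to PriorTherapy:
  P1: Hospital <- AgeGroup -> Outcome -> Severity -> Adherence -> PriorTherapy
  P2: Hospital <- AgeGroup -> Outcome -> Severity -> PriorTherapy
  P3: Hospital <- AgeGroup -> Outcome -> Adherence <- Severity -> PriorTherapy
  P4: Hospital <- AgeGroup -> Outcome -> Adherence -> PriorTherapy
  P5: Hospital <- AgeGroup -> Outcome -> Treatment <- Adherence <- Severity -> PriorTherapy
  P6: Hospital <- AgeGroup -> Outcome -> Treatment <- Adherence -> PriorTherapy
The empty set is not sufficient: P1 (Hospital <- AgeGroup -> Outcome -> Severity -> Adherence -> PriorTherapy) has no collider blocking it and no conditioned non-collider, so it is open.
Try {AgeGroup}:
  P1: blocked at fork node AgeGroup ∈ conditioning set.
  P2: blocked at fork node AgeGroup ∈ conditioning set.
  P3: blocked at fork node AgeGroup ∈ conditioning set.
  P4: blocked at fork node AgeGroup ∈ conditioning set.
  P5: blocked at fork node AgeGroup ∈ conditioning set.
  P6: blocked at fork node AgeGroup ∈ conditioning set.
{AgeGroup} contains no descendant of Hospital and blocks every backdoor path.
{AgeGroup} is the unique smallest valid adjustment set.

{AgeGroup}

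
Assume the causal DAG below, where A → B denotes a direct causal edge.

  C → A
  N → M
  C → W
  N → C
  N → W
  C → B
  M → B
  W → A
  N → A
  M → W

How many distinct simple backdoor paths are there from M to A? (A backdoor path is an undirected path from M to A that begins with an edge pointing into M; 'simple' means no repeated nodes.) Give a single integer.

A backdoor path from M to A is any simple undirected path whose first edge points into M (i.e. leaves M via a parent).
Parents of M: {N}.
Enumerating:
  P1: M <- N -> C -> W -> A
  P2: M <- N -> C -> A
  P3: M <- N -> W <- C -> A
  P4: M <- N -> W -> A
  P5: M <- N -> A
That exhausts the simple backdoor paths. Count: 5.

5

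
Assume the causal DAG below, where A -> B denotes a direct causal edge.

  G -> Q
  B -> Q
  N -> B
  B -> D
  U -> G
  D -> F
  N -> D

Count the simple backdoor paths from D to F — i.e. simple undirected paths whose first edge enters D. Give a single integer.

0

A backdoor path from D to F is any simple undirected path whose first edge points into D (i.e. leaves D via a parent).
Parents of D: {B, N}.
No simple path from any parent of D reaches F without revisiting D, so there are no backdoor paths.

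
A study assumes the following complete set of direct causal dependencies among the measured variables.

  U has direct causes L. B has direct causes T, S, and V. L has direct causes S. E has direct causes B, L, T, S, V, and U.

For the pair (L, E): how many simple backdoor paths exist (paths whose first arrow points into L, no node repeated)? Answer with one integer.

4

A backdoor path from L to E is any simple undirected path whose first edge points into L (i.e. leaves L via a parent).
Parents of L: {S}.
Enumerating:
  P1: L <- S -> B <- T -> E
  P2: L <- S -> B <- V -> E
  P3: L <- S -> B -> E
  P4: L <- S -> E
That exhausts the simple backdoor paths. Count: 4.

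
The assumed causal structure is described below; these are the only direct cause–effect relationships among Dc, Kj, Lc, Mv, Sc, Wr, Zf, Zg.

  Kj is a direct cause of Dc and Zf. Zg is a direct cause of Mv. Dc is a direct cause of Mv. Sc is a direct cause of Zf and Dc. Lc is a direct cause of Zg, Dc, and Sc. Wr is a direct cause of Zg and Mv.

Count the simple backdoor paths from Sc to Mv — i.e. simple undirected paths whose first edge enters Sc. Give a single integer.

3

A backdoor path from Sc to Mv is any simple undirected path whose first edge points into Sc (i.e. leaves Sc via a parent).
Parents of Sc: {Lc}.
Enumerating:
  P1: Sc <- Lc -> Zg <- Wr -> Mv
  P2: Sc <- Lc -> Zg -> Mv
  P3: Sc <- Lc -> Dc -> Mv
That exhausts the simple backdoor paths. Count: 3.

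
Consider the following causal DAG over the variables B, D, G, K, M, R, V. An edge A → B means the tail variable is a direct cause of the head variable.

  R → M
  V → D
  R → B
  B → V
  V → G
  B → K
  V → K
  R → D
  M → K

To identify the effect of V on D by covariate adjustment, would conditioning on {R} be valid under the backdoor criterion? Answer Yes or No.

Yes

Backdoor paths from V to D (paths whose first edge points into V):
  P1: V <- B <- R -> D
  P2: V <- B -> K <- M <- R -> D
Condition 1 (no descendant of V in the set): holds — descendants of V are {D, G, K}; none are in {R}.
Condition 2 (every backdoor path blocked by {R}):
  P1: blocked at fork node R ∈ conditioning set.
  P2: blocked at collider K (neither it nor any descendant is in the conditioning set).
{R} satisfies the backdoor criterion.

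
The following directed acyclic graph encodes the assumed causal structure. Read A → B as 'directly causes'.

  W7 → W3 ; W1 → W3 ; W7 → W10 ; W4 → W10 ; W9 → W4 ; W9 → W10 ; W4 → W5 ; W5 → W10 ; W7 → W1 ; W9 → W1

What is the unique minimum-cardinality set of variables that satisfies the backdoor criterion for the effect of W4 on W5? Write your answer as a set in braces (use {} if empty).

Variables eligible for adjustment (non-descendants of W4, excluding W4 and W5): {W1, W3, W7, W9}.
Backdoor paths from W4 to W5:
  P1: W4 <- W9 -> W1 <- W7 -> W10 <- W5
  P2: W4 <- W9 -> W1 -> W3 <- W7 -> W10 <- W5
  P3: W4 <- W9 -> W10 <- W5
Each backdoor path contains an unconditioned collider, so every path is already blocked with the empty conditioning set:
  P1: blocked at collider W1 (neither it nor any descendant is in the conditioning set).
  P2: blocked at collider W3 (neither it nor any descendant is in the conditioning set).
  P3: blocked at collider W10 (neither it nor any descendant is in the conditioning set).
The empty set is therefore the unique smallest valid set.

{}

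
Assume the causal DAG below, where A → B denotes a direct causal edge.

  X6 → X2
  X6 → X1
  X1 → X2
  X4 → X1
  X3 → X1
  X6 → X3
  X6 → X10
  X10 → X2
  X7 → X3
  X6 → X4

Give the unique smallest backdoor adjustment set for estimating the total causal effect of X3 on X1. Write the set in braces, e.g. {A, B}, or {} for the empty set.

Variables eligible for adjustment (non-descendants of X3, excluding X3 and X1): {X10, X4, X6, X7}.
Backdoor paths from X3 to X1:
  P1: X3 <- X6 -> X4 -> X1
  P2: X3 <- X6 -> X10 -> X2 <- X1
  P3: X3 <- X6 -> X1
  P4: X3 <- X6 -> X2 <- X1
The empty set is not sufficient: P1 (X3 <- X6 -> X4 -> X1) has no collider blocking it and no conditioned non-collider, so it is open.
Try {X6}:
  P1: blocked at fork node X6 ∈ conditioning set.
  P2: blocked at fork node X6 ∈ conditioning set.
  P3: blocked at fork node X6 ∈ conditioning set.
  P4: blocked at fork node X6 ∈ conditioning set.
{X6} contains no descendant of X3 and blocks every backdoor path.
No other singleton works — e.g. {X4} leaves P3 open — so {X6} is the unique smallest valid adjustment set.

{X6}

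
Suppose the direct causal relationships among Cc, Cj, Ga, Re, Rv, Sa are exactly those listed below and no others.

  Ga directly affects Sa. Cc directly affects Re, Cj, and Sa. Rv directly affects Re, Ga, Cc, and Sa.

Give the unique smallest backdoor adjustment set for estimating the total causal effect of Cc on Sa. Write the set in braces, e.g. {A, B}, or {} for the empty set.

Variables eligible for adjustment (non-descendants of Cc, excluding Cc and Sa): {Ga, Rv}.
Backdoor paths from Cc to Sa:
  P1: Cc <- Rv -> Ga -> Sa
  P2: Cc <- Rv -> Sa
The empty set is not sufficient: P1 (Cc <- Rv -> Ga -> Sa) has no collider blocking it and no conditioned non-collider, so it is open.
Try {Rv}:
  P1: blocked at fork node Rv ∈ conditioning set.
  P2: blocked at fork node Rv ∈ conditioning set.
{Rv} contains no descendant of Cc and blocks every backdoor path.
No other singleton works — e.g. {Ga} leaves P2 open — so {Rv} is the unique smallest valid adjustment set.

{Rv}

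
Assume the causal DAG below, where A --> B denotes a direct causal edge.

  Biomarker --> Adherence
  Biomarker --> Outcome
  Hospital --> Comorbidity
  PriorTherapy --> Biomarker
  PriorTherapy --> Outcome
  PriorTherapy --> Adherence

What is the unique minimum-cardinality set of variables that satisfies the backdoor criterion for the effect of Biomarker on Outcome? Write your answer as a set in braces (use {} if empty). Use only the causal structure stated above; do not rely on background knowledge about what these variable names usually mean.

{PriorTherapy}

Variables eligible for adjustment (non-descendants of Biomarker, excluding Biomarker and Outcome): {Comorbidity, Hospital, PriorTherapy}.
Backdoor paths from Biomarker to Outcome:
  P1: Biomarker <- PriorTherapy -> Outcome
The empty set is not sufficient: P1 (Biomarker <- PriorTherapy -> Outcome) has no collider blocking it and no conditioned non-collider, so it is open.
Try {PriorTherapy}:
  P1: blocked at fork node PriorTherapy ∈ conditioning set.
{PriorTherapy} contains no descendant of Biomarker and blocks every backdoor path.
No other singleton works — e.g. {Hospital} leaves P1 open — so {PriorTherapy} is the unique smallest valid adjustment set.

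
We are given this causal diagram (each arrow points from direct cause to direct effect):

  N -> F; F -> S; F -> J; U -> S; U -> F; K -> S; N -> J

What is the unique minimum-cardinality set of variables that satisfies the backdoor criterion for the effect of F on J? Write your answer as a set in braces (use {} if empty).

{N}

Variables eligible for adjustment (non-descendants of F, excluding F and J): {K, N, U}.
Backdoor paths from F to J:
  P1: F <- N -> J
The empty set is not sufficient: P1 (F <- N -> J) has no collider blocking it and no conditioned non-collider, so it is open.
Try {N}:
  P1: blocked at fork node N ∈ conditioning set.
{N} contains no descendant of F and blocks every backdoor path.
No other singleton works — e.g. {U} leaves P1 open — so {N} is the unique smallest valid adjustment set.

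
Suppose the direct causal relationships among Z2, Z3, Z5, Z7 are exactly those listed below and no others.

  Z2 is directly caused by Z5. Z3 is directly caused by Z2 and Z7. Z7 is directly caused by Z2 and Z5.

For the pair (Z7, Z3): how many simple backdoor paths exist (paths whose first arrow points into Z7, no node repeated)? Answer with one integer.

A backdoor path from Z7 to Z3 is any simple undirected path whose first edge points into Z7 (i.e. leaves Z7 via a parent).
Parents of Z7: {Z2, Z5}.
Enumerating:
  P1: Z7 <- Z5 -> Z2 -> Z3
  P2: Z7 <- Z2 -> Z3
That exhausts the simple backdoor paths. Count: 2.

2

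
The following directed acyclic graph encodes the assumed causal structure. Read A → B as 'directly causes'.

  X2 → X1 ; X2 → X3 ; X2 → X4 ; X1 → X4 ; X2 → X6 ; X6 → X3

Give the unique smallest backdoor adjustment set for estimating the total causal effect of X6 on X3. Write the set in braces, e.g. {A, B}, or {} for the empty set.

Variables eligible for adjustment (non-descendants of X6, excluding X6 and X3): {X1, X2, X4}.
Backdoor paths from X6 to X3:
  P1: X6 <- X2 -> X3
The empty set is not sufficient: P1 (X6 <- X2 -> X3) has no collider blocking it and no conditioned non-collider, so it is open.
Try {X2}:
  P1: blocked at fork node X2 ∈ conditioning set.
{X2} contains no descendant of X6 and blocks every backdoor path.
No other singleton works — e.g. {X1} leaves P1 open — so {X2} is the unique smallest valid adjustment set.

{X2}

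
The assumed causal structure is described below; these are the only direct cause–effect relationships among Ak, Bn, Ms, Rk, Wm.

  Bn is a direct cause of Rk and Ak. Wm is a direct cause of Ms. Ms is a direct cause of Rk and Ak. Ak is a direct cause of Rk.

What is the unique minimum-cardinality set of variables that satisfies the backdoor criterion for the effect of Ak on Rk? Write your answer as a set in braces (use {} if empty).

{Bn, Ms}

Variables eligible for adjustment (non-descendants of Ak, excluding Ak and Rk): {Bn, Ms, Wm}.
Backdoor paths from Ak to Rk:
  P1: Ak <- Bn -> Rk
  P2: Ak <- Ms -> Rk
The empty set is not sufficient: P1 (Ak <- Bn -> Rk) has no collider blocking it and no conditioned non-collider, so it is open.
Try {Bn, Ms}:
  P1: blocked at fork node Bn ∈ conditioning set.
  P2: blocked at fork node Ms ∈ conditioning set.
{Bn, Ms} contains no descendant of Ak and blocks every backdoor path.
Every element of {Bn, Ms} is needed (dropping Bn leaves P1 open; dropping Ms leaves P2 open), so no proper subset is valid.
Among all size-2 subsets of the eligible variables, only {Bn, Ms} blocks every backdoor path, so it is the unique smallest valid adjustment set.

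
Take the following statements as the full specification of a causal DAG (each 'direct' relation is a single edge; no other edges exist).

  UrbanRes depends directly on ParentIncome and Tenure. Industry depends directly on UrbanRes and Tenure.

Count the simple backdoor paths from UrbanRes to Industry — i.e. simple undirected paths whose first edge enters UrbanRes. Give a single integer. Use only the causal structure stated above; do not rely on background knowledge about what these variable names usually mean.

1

A backdoor path from UrbanRes to Industry is any simple undirected path whose first edge points into UrbanRes (i.e. leaves UrbanRes via a parent).
Parents of UrbanRes: {ParentIncome, Tenure}.
Enumerating:
  P1: UrbanRes <- Tenure -> Industry
That exhausts the simple backdoor paths. Count: 1.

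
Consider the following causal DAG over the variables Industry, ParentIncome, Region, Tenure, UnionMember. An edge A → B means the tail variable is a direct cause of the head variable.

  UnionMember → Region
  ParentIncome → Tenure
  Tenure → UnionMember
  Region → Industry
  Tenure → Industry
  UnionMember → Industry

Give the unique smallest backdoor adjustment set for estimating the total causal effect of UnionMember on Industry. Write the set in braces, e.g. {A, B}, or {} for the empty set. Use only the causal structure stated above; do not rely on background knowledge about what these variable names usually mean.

{Tenure}

Variables eligible for adjustment (non-descendants of UnionMember, excluding UnionMember and Industry): {ParentIncome, Tenure}.
Backdoor paths from UnionMember to Industry:
  P1: UnionMember <- Tenure -> Industry
The empty set is not sufficient: P1 (UnionMember <- Tenure -> Industry) has no collider blocking it and no conditioned non-collider, so it is open.
Try {Tenure}:
  P1: blocked at fork node Tenure ∈ conditioning set.
{Tenure} contains no descendant of UnionMember and blocks every backdoor path.
No other singleton works — e.g. {ParentIncome} leaves P1 open — so {Tenure} is the unique smallest valid adjustment set.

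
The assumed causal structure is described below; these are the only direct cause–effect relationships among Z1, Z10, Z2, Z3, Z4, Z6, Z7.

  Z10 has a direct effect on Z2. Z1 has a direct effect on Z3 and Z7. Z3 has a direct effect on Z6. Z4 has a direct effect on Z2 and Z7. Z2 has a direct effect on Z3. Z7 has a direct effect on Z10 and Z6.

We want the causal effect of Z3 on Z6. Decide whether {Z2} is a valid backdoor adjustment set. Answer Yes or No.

No

Backdoor paths from Z3 to Z6 (paths whose first edge points into Z3):
  P1: Z3 <- Z1 -> Z7 -> Z6
  P2: Z3 <- Z2 <- Z4 -> Z7 -> Z6
  P3: Z3 <- Z2 <- Z10 <- Z7 -> Z6
Condition 1 (no descendant of Z3 in the set): holds — descendants of Z3 are {Z6}; none are in {Z2}.
Condition 2 (every backdoor path blocked by {Z2}):
  P1: open — no interior node is in the conditioning set.
  P2: blocked at chain node Z2 ∈ conditioning set.
  P3: blocked at chain node Z2 ∈ conditioning set.
{Z2} does not satisfy the backdoor criterion.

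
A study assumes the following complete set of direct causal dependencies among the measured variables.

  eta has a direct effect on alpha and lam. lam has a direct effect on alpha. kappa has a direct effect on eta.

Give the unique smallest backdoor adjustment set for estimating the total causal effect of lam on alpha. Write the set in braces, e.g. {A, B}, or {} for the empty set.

Variables eligible for adjustment (non-descendants of lam, excluding lam and alpha): {eta, kappa}.
Backdoor paths from lam to alpha:
  P1: lam <- eta -> alpha
The empty set is not sufficient: P1 (lam <- eta -> alpha) has no collider blocking it and no conditioned non-collider, so it is open.
Try {eta}:
  P1: blocked at fork node eta ∈ conditioning set.
{eta} contains no descendant of lam and blocks every backdoor path.
No other singleton works — e.g. {kappa} leaves P1 open — so {eta} is the unique smallest valid adjustment set.

{eta}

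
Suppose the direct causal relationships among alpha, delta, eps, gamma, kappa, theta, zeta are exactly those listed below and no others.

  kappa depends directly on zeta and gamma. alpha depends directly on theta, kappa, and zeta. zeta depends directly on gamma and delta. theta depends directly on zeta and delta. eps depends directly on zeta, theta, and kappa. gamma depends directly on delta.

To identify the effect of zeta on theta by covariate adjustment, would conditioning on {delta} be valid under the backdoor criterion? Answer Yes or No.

Backdoor paths from zeta to theta (paths whose first edge points into zeta):
  P1: zeta <- delta -> gamma -> kappa -> alpha <- theta
  P2: zeta <- delta -> gamma -> kappa -> eps <- theta
  P3: zeta <- delta -> theta
  P4: zeta <- gamma <- delta -> theta
  P5: zeta <- gamma -> kappa -> alpha <- theta
  P6: zeta <- gamma -> kappa -> eps <- theta
Condition 1 (no descendant of zeta in the set): holds — descendants of zeta are {alpha, eps, kappa, theta}; none are in {delta}.
Condition 2 (every backdoor path blocked by {delta}):
  P1: blocked at fork node delta ∈ conditioning set.
  P2: blocked at fork node delta ∈ conditioning set.
  P3: blocked at fork node delta ∈ conditioning set.
  P4: blocked at fork node delta ∈ conditioning set.
  P5: blocked at collider alpha (neither it nor any descendant is in the conditioning set).
  P6: blocked at collider eps (neither it nor any descendant is in the conditioning set).
{delta} satisfies the backdoor criterion.

Yes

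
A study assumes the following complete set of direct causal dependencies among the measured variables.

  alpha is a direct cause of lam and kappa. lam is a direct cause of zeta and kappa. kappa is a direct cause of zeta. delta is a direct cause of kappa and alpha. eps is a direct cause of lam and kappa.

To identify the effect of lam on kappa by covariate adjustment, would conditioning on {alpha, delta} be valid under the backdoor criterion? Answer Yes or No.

No

Backdoor paths from lam to kappa (paths whose first edge points into lam):
  P1: lam <- eps -> kappa
  P2: lam <- alpha <- delta -> kappa
  P3: lam <- alpha -> kappa
Condition 1 (no descendant of lam in the set): holds — descendants of lam are {kappa, zeta}; none are in {alpha, delta}.
Condition 2 (every backdoor path blocked by {alpha, delta}):
  P1: open — no interior node is in the conditioning set.
  P2: blocked at chain node alpha ∈ conditioning set.
  P3: blocked at fork node alpha ∈ conditioning set.
{alpha, delta} does not satisfy the backdoor criterion.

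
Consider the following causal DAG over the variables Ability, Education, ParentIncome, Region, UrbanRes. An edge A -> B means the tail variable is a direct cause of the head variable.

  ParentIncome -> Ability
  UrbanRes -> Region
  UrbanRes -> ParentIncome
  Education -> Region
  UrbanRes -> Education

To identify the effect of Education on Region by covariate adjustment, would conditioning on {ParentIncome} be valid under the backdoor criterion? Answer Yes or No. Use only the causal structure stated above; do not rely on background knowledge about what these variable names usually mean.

Backdoor paths from Education to Region (paths whose first edge points into Education):
  P1: Education <- UrbanRes -> Region
Condition 1 (no descendant of Education in the set): holds — descendants of Education are {Region}; none are in {ParentIncome}.
Condition 2 (every backdoor path blocked by {ParentIncome}):
  P1: open — no interior node is in the conditioning set.
{ParentIncome} does not satisfy the backdoor criterion.

No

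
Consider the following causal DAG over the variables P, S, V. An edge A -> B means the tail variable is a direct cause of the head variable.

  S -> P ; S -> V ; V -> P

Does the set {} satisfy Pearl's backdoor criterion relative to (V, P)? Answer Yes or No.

Backdoor paths from V to P (paths whose first edge points into V):
  P1: V <- S -> P
Condition 1 (no descendant of V in the set): holds — descendants of V are {P}; none are in {}.
Condition 2 (every backdoor path blocked by {}):
  P1: open — no interior node is in the conditioning set.
{} does not satisfy the backdoor criterion.

No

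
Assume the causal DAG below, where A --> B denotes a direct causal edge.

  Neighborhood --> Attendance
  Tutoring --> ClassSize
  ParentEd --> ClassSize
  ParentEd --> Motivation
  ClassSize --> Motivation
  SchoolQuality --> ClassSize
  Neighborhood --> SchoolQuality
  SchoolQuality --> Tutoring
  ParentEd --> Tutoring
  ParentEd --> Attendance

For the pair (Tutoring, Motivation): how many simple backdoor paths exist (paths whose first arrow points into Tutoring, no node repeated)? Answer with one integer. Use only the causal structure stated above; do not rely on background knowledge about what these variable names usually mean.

A backdoor path from Tutoring to Motivation is any simple undirected path whose first edge points into Tutoring (i.e. leaves Tutoring via a parent).
Parents of Tutoring: {ParentEd, SchoolQuality}.
Enumerating:
  P1: Tutoring <- SchoolQuality <- Neighborhood -> Attendance <- ParentEd -> ClassSize -> Motivation
  P2: Tutoring <- SchoolQuality <- Neighborhood -> Attendance <- ParentEd -> Motivation
  P3: Tutoring <- SchoolQuality -> ClassSize <- ParentEd -> Motivation
  P4: Tutoring <- SchoolQuality -> ClassSize -> Motivation
  P5: Tutoring <- ParentEd -> ClassSize -> Motivation
  P6: Tutoring <- ParentEd -> Attendance <- Neighborhood -> SchoolQuality -> ClassSize -> Motivation
  P7: Tutoring <- ParentEd -> Motivation
That exhausts the simple backdoor paths. Count: 7.

7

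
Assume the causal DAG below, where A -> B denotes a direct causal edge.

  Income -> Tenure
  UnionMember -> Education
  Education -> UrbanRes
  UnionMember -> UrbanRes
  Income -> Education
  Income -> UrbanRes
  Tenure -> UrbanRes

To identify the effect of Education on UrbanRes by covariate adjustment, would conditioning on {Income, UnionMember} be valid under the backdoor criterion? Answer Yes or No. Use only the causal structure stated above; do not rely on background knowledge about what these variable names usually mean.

Backdoor paths from Education to UrbanRes (paths whose first edge points into Education):
  P1: Education <- UnionMember -> UrbanRes
  P2: Education <- Income -> Tenure -> UrbanRes
  P3: Education <- Income -> UrbanRes
Condition 1 (no descendant of Education in the set): holds — descendants of Education are {UrbanRes}; none are in {Income, UnionMember}.
Condition 2 (every backdoor path blocked by {Income, UnionMember}):
  P1: blocked at fork node UnionMember ∈ conditioning set.
  P2: blocked at fork node Income ∈ conditioning set.
  P3: blocked at fork node Income ∈ conditioning set.
{Income, UnionMember} satisfies the backdoor criterion.

Yes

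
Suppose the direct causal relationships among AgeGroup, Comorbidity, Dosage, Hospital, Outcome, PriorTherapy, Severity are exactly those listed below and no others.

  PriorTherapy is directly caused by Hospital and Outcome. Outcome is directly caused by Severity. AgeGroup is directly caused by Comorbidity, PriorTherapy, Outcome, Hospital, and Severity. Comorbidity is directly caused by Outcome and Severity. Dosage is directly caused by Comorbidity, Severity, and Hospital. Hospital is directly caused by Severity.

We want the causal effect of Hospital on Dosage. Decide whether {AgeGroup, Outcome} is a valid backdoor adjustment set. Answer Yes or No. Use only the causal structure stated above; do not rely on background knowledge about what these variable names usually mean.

No

Backdoor paths from Hospital to Dosage (paths whose first edge points into Hospital):
  P1: Hospital <- Severity -> Outcome -> PriorTherapy -> AgeGroup <- Comorbidity -> Dosage
  P2: Hospital <- Severity -> Outcome -> Comorbidity -> Dosage
  P3: Hospital <- Severity -> Outcome -> AgeGroup <- Comorbidity -> Dosage
  P4: Hospital <- Severity -> Comorbidity -> Dosage
  P5: Hospital <- Severity -> Dosage
  P6: Hospital <- Severity -> AgeGroup <- Outcome -> Comorbidity -> Dosage
  P7: Hospital <- Severity -> AgeGroup <- PriorTherapy <- Outcome -> Comorbidity -> Dosage
  P8: Hospital <- Severity -> AgeGroup <- Comorbidity -> Dosage
Condition 1 (no descendant of Hospital in the set): FAILS — AgeGroup is a descendant of Hospital.
Condition 2 (every backdoor path blocked by {AgeGroup, Outcome}):
  P1: blocked at chain node Outcome ∈ conditioning set.
  P2: blocked at chain node Outcome ∈ conditioning set.
  P3: blocked at chain node Outcome ∈ conditioning set.
  P4: open — no interior node is in the conditioning set.
  P5: open — no interior node is in the conditioning set.
  P6: blocked at fork node Outcome ∈ conditioning set.
  P7: blocked at fork node Outcome ∈ conditioning set.
  P8: open — collider(s) AgeGroup are conditioned on (or have a conditioned descendant) and no non-collider on the path is in the set.
{AgeGroup, Outcome} does not satisfy the backdoor criterion.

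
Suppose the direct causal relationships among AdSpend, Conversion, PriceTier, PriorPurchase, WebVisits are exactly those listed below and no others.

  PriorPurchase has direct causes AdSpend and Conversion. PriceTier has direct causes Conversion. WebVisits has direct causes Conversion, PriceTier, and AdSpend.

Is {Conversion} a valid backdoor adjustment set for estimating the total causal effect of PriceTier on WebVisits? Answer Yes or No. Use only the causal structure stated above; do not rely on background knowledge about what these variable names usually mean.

Backdoor paths from PriceTier to WebVisits (paths whose first edge points into PriceTier):
  P1: PriceTier <- Conversion -> PriorPurchase <- AdSpend -> WebVisits
  P2: PriceTier <- Conversion -> WebVisits
Condition 1 (no descendant of PriceTier in the set): holds — descendants of PriceTier are {WebVisits}; none are in {Conversion}.
Condition 2 (every backdoor path blocked by {Conversion}):
  P1: blocked at fork node Conversion ∈ conditioning set.
  P2: blocked at fork node Conversion ∈ conditioning set.
{Conversion} satisfies the backdoor criterion.

Yes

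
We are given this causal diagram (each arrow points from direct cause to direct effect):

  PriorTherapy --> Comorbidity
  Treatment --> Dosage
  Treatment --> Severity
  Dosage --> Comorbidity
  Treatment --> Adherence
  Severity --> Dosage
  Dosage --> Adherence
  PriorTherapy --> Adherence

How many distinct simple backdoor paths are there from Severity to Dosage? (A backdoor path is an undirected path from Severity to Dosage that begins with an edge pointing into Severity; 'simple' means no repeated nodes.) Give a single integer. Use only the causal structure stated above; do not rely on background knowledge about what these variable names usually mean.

A backdoor path from Severity to Dosage is any simple undirected path whose first edge points into Severity (i.e. leaves Severity via a parent).
Parents of Severity: {Treatment}.
Enumerating:
  P1: Severity <- Treatment -> Dosage
  P2: Severity <- Treatment -> Adherence <- Dosage
  P3: Severity <- Treatment -> Adherence <- PriorTherapy -> Comorbidity <- Dosage
That exhausts the simple backdoor paths. Count: 3.

3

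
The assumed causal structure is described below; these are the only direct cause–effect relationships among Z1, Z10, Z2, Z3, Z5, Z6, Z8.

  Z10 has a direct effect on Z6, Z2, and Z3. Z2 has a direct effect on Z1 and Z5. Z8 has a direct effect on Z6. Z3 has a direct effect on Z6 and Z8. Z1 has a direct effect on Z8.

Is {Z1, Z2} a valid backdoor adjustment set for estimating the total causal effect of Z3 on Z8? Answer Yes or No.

Backdoor paths from Z3 to Z8 (paths whose first edge points into Z3):
  P1: Z3 <- Z10 -> Z2 -> Z1 -> Z8
  P2: Z3 <- Z10 -> Z6 <- Z8
Condition 1 (no descendant of Z3 in the set): holds — descendants of Z3 are {Z6, Z8}; none are in {Z1, Z2}.
Condition 2 (every backdoor path blocked by {Z1, Z2}):
  P1: blocked at chain node Z2 ∈ conditioning set.
  P2: blocked at collider Z6 (neither it nor any descendant is in the conditioning set).
{Z1, Z2} satisfies the backdoor criterion.

Yes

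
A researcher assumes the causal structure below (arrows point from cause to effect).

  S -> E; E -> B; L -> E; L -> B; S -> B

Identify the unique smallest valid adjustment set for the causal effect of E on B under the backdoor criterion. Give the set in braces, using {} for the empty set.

{L, S}

Variables eligible for adjustment (non-descendants of E, excluding E and B): {L, S}.
Backdoor paths from E to B:
  P1: E <- S -> B
  P2: E <- L -> B
The empty set is not sufficient: P1 (E <- S -> B) has no collider blocking it and no conditioned non-collider, so it is open.
Try {L, S}:
  P1: blocked at fork node S ∈ conditioning set.
  P2: blocked at fork node L ∈ conditioning set.
{L, S} contains no descendant of E and blocks every backdoor path.
Every element of {L, S} is needed (dropping L leaves P2 open; dropping S leaves P1 open), so no proper subset is valid.
Among all size-2 subsets of the eligible variables, only {L, S} blocks every backdoor path, so it is the unique smallest valid adjustment set.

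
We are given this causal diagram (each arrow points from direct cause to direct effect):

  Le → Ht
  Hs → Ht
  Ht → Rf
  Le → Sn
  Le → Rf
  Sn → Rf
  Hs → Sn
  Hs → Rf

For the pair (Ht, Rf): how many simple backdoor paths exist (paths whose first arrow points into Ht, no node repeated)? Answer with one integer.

6

A backdoor path from Ht to Rf is any simple undirected path whose first edge points into Ht (i.e. leaves Ht via a parent).
Parents of Ht: {Hs, Le}.
Enumerating:
  P1: Ht <- Hs -> Sn <- Le -> Rf
  P2: Ht <- Hs -> Sn -> Rf
  P3: Ht <- Hs -> Rf
  P4: Ht <- Le -> Sn <- Hs -> Rf
  P5: Ht <- Le -> Sn -> Rf
  P6: Ht <- Le -> Rf
That exhausts the simple backdoor paths. Count: 6.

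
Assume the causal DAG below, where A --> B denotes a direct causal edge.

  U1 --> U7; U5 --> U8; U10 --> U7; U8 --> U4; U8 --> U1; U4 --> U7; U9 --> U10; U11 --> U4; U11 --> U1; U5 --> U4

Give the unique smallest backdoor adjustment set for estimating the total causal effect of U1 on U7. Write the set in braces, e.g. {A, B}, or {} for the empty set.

{U4}

Variables eligible for adjustment (non-descendants of U1, excluding U1 and U7): {U10, U11, U4, U5, U8, U9}.
Backdoor paths from U1 to U7:
  P1: U1 <- U11 -> U4 -> U7
  P2: U1 <- U8 <- U5 -> U4 -> U7
  P3: U1 <- U8 -> U4 -> U7
The empty set is not sufficient: P1 (U1 <- U11 -> U4 -> U7) has no collider blocking it and no conditioned non-collider, so it is open.
Try {U4}:
  P1: blocked at chain node U4 ∈ conditioning set.
  P2: blocked at chain node U4 ∈ conditioning set.
  P3: blocked at chain node U4 ∈ conditioning set.
{U4} contains no descendant of U1 and blocks every backdoor path.
No other singleton works — e.g. {U9} leaves P1 open — so {U4} is the unique smallest valid adjustment set.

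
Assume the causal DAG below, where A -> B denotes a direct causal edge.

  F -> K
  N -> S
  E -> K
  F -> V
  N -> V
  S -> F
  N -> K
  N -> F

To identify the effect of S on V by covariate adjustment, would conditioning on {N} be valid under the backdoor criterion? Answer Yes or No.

Yes

Backdoor paths from S to V (paths whose first edge points into S):
  P1: S <- N -> F -> V
  P2: S <- N -> K <- F -> V
  P3: S <- N -> V
Condition 1 (no descendant of S in the set): holds — descendants of S are {F, K, V}; none are in {N}.
Condition 2 (every backdoor path blocked by {N}):
  P1: blocked at fork node N ∈ conditioning set.
  P2: blocked at fork node N ∈ conditioning set.
  P3: blocked at fork node N ∈ conditioning set.
{N} satisfies the backdoor criterion.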